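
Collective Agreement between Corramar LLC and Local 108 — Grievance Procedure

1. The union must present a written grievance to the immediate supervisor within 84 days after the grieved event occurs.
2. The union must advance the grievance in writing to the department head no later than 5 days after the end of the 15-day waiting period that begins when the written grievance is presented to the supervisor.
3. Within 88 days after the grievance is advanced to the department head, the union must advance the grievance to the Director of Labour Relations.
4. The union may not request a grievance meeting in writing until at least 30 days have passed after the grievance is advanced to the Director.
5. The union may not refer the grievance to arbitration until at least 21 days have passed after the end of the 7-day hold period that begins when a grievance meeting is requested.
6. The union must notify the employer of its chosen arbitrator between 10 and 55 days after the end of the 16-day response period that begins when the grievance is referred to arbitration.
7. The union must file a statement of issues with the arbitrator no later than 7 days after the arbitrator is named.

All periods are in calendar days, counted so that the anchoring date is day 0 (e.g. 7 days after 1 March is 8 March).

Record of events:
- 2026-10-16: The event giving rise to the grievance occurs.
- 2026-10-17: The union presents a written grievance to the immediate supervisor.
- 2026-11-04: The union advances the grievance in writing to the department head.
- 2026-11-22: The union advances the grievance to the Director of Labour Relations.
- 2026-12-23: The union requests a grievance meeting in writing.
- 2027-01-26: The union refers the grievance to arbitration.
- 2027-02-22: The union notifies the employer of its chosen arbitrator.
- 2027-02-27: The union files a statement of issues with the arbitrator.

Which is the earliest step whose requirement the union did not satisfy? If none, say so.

None — every step was satisfied

Step 1 — counting 84 days from 2026-10-16 (when the grieved event occurs) gives a deadline of 2027-01-08; completed 2026-10-17, before the deadline.
Step 2 — counting 5 days from 2026-11-01 (end of the 15-day waiting period, which began when the written grievance is presented to the supervisor on 2026-10-17) gives a deadline of 2026-11-06; 2026-11-04 is within that limit.
Step 3 — counting 88 days from 2026-11-04 (when the grievance is advanced to the department head) gives a deadline of 2027-01-31; completed 2026-11-22, before the deadline.
Step 4 — must wait 30 days from 2026-11-22 (when the grievance is advanced to the Director), so not before 2026-12-22; 2026-12-23 is on or after that date.
Step 5 — must wait 21 days from 2026-12-30 (end of the 7-day hold period, which began when a grievance meeting is requested on 2026-12-23), so not before 2027-01-20; done 2027-01-26 — permitted.
Step 6 — 10 and 55 days from 2027-02-11 (end of the 16-day response period, which began when the grievance is referred to arbitration on 2027-01-26) are 2027-02-21 and 2027-04-07 respectively; done 2027-02-22, which is between those dates.
Step 7 — counting 7 days from 2027-02-22 (when the arbitrator is named) gives a deadline of 2027-03-01; completed 2027-02-27, before the deadline.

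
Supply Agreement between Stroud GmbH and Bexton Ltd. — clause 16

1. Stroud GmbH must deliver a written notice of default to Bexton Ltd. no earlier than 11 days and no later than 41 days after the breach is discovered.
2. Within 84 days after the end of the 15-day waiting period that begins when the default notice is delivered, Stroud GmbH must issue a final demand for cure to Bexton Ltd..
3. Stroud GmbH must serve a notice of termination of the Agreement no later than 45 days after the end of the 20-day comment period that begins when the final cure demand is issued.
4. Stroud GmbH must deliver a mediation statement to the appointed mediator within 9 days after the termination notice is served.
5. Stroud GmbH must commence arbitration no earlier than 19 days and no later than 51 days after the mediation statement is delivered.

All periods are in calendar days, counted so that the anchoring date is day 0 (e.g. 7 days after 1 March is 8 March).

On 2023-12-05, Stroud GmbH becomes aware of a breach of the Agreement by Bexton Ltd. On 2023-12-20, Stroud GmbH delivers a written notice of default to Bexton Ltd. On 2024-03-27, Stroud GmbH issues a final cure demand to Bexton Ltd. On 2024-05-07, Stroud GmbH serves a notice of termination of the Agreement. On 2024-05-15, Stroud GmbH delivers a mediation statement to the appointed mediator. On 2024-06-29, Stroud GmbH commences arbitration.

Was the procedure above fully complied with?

(1) the permitted window runs from 2023-12-05 + 11 = 2023-12-16 to 2023-12-05 + 41 = 2024-01-15; 2023-12-20 falls inside that range.
(2) due by 2024-01-04 + 84 days = 2024-03-28; done 2024-03-27 — timely.
(3) due by 2024-04-16 + 45 days = 2024-05-31; completed 2024-05-07, before the deadline.
(4) due by 2024-05-07 + 9 days = 2024-05-16; completed 2024-05-15, before the deadline.
(5) the permitted window runs from 2024-05-15 + 19 = 2024-06-03 to 2024-05-15 + 51 = 2024-07-05; done 2024-06-29, which is between those dates.

Yes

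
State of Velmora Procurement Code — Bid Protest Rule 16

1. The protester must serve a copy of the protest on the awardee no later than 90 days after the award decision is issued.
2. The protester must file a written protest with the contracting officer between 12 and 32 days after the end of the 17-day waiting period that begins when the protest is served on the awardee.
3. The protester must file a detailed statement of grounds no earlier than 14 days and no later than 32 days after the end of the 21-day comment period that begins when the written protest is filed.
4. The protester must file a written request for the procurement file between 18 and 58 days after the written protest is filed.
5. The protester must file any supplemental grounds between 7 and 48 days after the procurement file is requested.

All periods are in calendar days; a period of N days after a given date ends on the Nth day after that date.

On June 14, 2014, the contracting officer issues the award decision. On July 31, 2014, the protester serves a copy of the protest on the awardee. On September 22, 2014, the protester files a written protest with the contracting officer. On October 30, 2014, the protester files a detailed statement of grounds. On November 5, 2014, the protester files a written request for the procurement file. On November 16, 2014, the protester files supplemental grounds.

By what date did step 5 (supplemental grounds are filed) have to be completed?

December 23, 2014

Step 5 runs from November 5, 2014, when the procurement file is requested. The window is 7–48 days after November 5, 2014; it closes on December 23, 2014.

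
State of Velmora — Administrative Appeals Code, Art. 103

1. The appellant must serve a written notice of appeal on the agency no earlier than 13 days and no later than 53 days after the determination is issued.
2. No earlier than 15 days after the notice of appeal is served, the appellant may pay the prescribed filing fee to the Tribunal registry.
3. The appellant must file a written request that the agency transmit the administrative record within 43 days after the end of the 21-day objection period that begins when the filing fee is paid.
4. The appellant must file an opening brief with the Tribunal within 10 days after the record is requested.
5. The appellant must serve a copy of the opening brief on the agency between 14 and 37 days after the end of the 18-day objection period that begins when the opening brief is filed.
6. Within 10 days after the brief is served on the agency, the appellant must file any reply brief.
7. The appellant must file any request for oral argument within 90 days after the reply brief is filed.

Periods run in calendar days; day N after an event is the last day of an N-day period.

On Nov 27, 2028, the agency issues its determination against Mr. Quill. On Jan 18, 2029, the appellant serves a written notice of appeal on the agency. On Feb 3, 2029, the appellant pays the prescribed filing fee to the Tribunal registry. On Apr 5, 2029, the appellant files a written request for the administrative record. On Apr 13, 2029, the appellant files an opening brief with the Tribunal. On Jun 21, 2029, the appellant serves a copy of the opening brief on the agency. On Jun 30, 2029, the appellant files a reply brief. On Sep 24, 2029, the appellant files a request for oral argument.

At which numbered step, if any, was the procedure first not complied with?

Step 5

(1) the permitted window runs from Nov 27, 2028 + 13 = Dec 10, 2028 to Nov 27, 2028 + 53 = Jan 19, 2029; done Jan 18, 2029 — within the window.
(2) permitted from Jan 18, 2029 + 15 days = Feb 2, 2029 onward; Feb 3, 2029 is on or after that date.
(3) due by Feb 24, 2029 + 43 days = Apr 8, 2029; done Apr 5, 2029 — timely.
(4) due by Apr 5, 2029 + 10 days = Apr 15, 2029; completed Apr 13, 2029, before the deadline.
(5) the permitted window runs from May 1, 2029 + 14 = May 15, 2029 to May 1, 2029 + 37 = Jun 7, 2029; done Jun 21, 2029 — 14 days after the window closed.
No need to go further; step 5 was not satisfied.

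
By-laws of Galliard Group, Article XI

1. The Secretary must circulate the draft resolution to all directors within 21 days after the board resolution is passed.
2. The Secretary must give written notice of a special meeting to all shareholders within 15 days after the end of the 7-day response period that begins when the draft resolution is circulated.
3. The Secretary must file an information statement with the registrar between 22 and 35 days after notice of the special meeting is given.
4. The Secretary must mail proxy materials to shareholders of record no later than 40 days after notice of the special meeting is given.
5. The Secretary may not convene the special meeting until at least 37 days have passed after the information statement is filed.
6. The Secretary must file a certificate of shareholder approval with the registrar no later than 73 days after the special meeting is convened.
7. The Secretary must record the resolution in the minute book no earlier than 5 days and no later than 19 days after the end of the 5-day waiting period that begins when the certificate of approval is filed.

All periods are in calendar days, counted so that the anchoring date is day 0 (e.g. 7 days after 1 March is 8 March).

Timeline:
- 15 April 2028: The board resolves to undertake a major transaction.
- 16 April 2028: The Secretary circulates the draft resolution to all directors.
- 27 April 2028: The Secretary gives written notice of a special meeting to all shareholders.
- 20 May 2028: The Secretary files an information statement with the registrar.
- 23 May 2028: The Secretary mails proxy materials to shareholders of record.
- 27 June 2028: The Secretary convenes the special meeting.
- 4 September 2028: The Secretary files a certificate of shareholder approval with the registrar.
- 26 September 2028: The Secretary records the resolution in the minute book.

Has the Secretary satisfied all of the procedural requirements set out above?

Yes

Step 1 — counting 21 days from 15 April 2028 (when the board resolution is passed) gives a deadline of 6 May 2028; completed 16 April 2028, before the deadline.
Step 2 — counting 15 days from 23 April 2028 (end of the 7-day response period, which began when the draft resolution is circulated on 16 April 2028) gives a deadline of 8 May 2028; completed 27 April 2028, before the deadline.
Step 3 — 22 and 35 days from 27 April 2028 (when notice of the special meeting is given) are 19 May 2028 and 1 June 2028 respectively; 20 May 2028 falls inside that range.
Step 4 — counting 40 days from 27 April 2028 (when notice of the special meeting is given) gives a deadline of 6 June 2028; completed 23 May 2028, before the deadline.
Step 5 — must wait 37 days from 20 May 2028 (when the information statement is filed), so not before 26 June 2028; done 27 June 2028 — permitted.
Step 6 — counting 73 days from 27 June 2028 (when the special meeting is convened) gives a deadline of 8 September 2028; completed 4 September 2028, before the deadline.
Step 7 — 5 and 19 days from 9 September 2028 (end of the 5-day waiting period, which began when the certificate of approval is filed on 4 September 2028) are 14 September 2028 and 28 September 2028 respectively; done 26 September 2028, which is between those dates.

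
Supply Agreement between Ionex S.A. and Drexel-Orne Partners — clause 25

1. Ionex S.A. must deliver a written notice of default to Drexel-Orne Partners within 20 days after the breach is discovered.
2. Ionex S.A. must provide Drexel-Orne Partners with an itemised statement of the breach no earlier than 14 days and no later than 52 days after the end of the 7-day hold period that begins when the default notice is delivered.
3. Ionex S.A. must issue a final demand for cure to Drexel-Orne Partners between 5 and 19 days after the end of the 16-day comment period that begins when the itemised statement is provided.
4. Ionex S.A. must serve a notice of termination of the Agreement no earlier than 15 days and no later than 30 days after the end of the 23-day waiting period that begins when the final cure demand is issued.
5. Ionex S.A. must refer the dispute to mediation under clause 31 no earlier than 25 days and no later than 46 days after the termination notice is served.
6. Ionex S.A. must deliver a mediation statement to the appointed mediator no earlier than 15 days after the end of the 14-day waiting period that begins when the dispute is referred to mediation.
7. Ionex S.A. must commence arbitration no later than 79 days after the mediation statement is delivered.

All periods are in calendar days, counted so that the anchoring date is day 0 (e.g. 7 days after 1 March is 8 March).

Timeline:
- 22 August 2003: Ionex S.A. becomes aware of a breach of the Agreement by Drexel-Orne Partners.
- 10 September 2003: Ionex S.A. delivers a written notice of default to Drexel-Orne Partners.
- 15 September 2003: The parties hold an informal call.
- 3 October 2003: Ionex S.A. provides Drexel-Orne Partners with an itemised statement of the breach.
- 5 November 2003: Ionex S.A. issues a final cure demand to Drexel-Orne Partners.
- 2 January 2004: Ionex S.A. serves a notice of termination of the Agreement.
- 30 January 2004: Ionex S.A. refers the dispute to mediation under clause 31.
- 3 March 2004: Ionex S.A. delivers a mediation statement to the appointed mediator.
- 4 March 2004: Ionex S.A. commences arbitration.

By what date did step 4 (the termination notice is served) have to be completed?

28 December 2003

The final cure demand is issued on 5 November 2003; the 23-day waiting period therefore ends 28 November 2003, and step 4 runs from that date. The window is 15–30 days after 28 November 2003; it closes on 28 December 2003.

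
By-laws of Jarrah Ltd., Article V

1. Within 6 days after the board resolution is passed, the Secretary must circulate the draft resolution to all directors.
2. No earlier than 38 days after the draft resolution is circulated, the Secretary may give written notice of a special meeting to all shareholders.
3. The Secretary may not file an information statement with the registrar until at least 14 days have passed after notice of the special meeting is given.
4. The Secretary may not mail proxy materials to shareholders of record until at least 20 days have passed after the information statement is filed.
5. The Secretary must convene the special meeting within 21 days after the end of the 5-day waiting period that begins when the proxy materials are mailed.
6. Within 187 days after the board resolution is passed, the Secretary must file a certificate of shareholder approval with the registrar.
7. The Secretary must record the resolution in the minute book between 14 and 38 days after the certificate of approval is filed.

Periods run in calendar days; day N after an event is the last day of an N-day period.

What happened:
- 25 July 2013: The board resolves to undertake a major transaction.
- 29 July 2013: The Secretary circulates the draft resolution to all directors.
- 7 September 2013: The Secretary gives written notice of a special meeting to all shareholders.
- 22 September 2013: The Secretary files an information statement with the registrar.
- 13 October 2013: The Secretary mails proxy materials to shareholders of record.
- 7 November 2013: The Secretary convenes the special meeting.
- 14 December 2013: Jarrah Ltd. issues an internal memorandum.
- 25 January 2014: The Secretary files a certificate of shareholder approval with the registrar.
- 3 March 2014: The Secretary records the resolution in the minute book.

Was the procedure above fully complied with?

Yes

(1) due by 25 July 2013 + 6 days = 31 July 2013; done 29 July 2013 — timely.
(2) permitted from 29 July 2013 + 38 days = 5 September 2013 onward; done 7 September 2013 — permitted.
(3) permitted from 7 September 2013 + 14 days = 21 September 2013 onward; 22 September 2013 is on or after that date.
(4) permitted from 22 September 2013 + 20 days = 12 October 2013 onward; done 13 October 2013 — permitted.
(5) due by 18 October 2013 + 21 days = 8 November 2013; 7 November 2013 is within that limit.
(6) due by 25 July 2013 + 187 days = 28 January 2014; completed 25 January 2014, before the deadline.
(7) the permitted window runs from 25 January 2014 + 14 = 8 February 2014 to 25 January 2014 + 38 = 4 March 2014; done 3 March 2014, which is between those dates.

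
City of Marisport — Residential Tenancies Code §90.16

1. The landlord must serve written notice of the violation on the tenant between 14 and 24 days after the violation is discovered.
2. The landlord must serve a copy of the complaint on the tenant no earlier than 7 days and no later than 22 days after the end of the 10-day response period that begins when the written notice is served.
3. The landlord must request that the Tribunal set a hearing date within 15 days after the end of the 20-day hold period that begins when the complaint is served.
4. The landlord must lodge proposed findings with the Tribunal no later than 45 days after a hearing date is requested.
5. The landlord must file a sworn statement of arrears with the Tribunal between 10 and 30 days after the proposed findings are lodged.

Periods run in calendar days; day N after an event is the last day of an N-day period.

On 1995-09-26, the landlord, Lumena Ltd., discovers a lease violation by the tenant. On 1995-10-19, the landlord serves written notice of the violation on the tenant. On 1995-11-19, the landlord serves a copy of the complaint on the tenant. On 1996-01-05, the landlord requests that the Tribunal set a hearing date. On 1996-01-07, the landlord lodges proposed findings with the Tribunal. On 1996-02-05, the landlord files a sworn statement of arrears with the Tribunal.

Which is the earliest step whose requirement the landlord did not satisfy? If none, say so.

Step 1 — 14 and 24 days from 1995-09-26 (when the violation is discovered) are 1995-10-10 and 1995-10-20 respectively; done 1995-10-19 — within the window.
Step 2 — 7 and 22 days from 1995-10-29 (end of the 10-day response period, which began when the written notice is served on 1995-10-19) are 1995-11-05 and 1995-11-20 respectively; 1995-11-19 falls inside that range.
Step 3 — counting 15 days from 1995-12-09 (end of the 20-day hold period, which began when the complaint is served on 1995-11-19) gives a deadline of 1995-12-24; 1996-01-05 misses that deadline by 12 days.
That is the first point of non-compliance.

Step 3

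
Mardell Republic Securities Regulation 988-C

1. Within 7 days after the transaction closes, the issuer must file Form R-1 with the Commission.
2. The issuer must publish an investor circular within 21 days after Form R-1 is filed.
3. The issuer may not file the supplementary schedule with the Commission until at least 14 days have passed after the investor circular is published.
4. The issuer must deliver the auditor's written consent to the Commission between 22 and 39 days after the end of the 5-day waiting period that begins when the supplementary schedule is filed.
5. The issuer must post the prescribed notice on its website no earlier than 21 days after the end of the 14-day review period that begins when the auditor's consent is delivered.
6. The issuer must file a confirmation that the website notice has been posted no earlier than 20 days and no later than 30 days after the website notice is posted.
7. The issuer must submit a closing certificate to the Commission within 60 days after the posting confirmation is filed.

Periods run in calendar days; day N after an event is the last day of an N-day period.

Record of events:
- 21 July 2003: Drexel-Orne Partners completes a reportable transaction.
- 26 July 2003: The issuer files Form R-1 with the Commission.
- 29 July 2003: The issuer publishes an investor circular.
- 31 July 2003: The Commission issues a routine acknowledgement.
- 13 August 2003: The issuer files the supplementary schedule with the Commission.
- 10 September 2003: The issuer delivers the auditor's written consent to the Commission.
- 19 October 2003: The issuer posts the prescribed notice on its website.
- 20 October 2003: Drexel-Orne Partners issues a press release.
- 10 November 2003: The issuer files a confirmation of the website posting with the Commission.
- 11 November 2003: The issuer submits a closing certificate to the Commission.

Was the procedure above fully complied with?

Step 1 — counting 7 days from 21 July 2003 (when the transaction closes) gives a deadline of 28 July 2003; 26 July 2003 is within that limit.
Step 2 — counting 21 days from 26 July 2003 (when Form R-1 is filed) gives a deadline of 16 August 2003; 29 July 2003 is within that limit.
Step 3 — must wait 14 days from 29 July 2003 (when the investor circular is published), so not before 12 August 2003; 13 August 2003 is on or after that date.
Step 4 — 22 and 39 days from 18 August 2003 (end of the 5-day waiting period, which began when the supplementary schedule is filed on 13 August 2003) are 9 September 2003 and 26 September 2003 respectively; done 10 September 2003 — within the window.
Step 5 — must wait 21 days from 24 September 2003 (end of the 14-day review period, which began when the auditor's consent is delivered on 10 September 2003), so not before 15 October 2003; done 19 October 2003, after the minimum wait.
Step 6 — 20 and 30 days from 19 October 2003 (when the website notice is posted) are 8 November 2003 and 18 November 2003 respectively; 10 November 2003 falls inside that range.
Step 7 — counting 60 days from 10 November 2003 (when the posting confirmation is filed) gives a deadline of 9 January 2004; 11 November 2003 is within that limit.

Yes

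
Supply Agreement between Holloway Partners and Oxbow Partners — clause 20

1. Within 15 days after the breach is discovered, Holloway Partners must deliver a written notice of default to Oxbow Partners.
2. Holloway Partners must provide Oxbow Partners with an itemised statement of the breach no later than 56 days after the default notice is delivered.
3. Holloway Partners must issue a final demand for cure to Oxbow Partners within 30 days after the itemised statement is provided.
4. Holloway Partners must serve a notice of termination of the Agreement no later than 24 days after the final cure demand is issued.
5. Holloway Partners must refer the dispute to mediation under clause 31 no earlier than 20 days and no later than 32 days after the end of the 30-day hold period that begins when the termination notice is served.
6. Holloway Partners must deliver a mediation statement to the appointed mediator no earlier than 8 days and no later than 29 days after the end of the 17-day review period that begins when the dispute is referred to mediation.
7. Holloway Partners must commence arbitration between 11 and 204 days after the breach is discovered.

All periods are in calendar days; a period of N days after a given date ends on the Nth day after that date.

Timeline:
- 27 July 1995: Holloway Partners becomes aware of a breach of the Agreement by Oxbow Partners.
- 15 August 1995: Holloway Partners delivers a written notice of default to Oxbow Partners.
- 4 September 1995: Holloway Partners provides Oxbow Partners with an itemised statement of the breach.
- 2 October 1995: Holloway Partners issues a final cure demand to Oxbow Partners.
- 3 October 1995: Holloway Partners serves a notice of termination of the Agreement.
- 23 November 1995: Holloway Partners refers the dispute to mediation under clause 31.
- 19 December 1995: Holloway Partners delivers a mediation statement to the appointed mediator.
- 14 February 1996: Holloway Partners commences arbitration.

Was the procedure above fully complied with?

Step 1 — counting 15 days from 27 July 1995 (when the breach is discovered) gives a deadline of 11 August 1995; 15 August 1995 misses that deadline by 4 days.

No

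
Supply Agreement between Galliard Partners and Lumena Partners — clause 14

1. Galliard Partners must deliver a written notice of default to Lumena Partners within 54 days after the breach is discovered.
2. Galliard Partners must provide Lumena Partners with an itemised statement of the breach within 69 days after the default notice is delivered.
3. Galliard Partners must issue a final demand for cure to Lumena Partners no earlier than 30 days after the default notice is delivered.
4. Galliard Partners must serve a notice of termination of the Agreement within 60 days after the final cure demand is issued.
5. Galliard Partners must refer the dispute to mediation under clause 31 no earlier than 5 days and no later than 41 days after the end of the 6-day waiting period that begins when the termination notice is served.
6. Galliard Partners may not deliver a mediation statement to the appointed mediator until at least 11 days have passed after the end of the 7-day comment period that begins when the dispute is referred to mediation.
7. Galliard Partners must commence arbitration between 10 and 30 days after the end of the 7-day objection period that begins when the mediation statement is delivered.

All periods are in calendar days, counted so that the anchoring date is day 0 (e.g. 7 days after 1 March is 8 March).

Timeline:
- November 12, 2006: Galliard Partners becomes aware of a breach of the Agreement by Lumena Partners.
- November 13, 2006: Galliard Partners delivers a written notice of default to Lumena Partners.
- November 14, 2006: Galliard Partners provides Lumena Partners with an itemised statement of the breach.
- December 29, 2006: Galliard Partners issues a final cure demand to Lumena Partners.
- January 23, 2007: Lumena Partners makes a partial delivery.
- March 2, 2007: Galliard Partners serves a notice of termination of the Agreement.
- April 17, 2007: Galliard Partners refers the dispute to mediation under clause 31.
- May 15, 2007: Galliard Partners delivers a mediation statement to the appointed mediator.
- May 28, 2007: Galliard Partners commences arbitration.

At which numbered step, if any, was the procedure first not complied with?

Step 4

Step 1: 54 days after November 12, 2006 (when the breach is discovered) is January 5, 2007; November 13, 2006 is within that limit.
Step 2: 69 days after November 13, 2006 (when the default notice is delivered) is January 21, 2007; done November 14, 2006 — timely.
Step 3: the earliest permitted date is 30 days after November 13, 2006 (when the default notice is delivered), i.e. December 13, 2006; done December 29, 2006, after the minimum wait.
Step 4: 60 days after December 29, 2006 (when the final cure demand is issued) is February 27, 2007; not done until March 2, 2007, 3 days after the deadline.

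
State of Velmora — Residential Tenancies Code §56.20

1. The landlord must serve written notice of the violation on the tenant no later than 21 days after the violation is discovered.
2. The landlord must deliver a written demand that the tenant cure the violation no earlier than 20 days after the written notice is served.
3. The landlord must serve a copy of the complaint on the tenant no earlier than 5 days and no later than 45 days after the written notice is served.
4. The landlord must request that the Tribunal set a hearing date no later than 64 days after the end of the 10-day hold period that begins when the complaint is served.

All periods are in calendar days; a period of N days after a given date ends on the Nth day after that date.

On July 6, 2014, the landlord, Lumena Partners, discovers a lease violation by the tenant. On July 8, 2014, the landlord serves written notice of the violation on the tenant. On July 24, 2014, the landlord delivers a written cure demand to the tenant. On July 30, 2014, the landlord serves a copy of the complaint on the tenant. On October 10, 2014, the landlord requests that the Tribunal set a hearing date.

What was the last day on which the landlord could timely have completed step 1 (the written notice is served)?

July 27, 2014

Step 1 runs from July 6, 2014, when the violation is discovered. 21 days after July 6, 2014 is July 27, 2014.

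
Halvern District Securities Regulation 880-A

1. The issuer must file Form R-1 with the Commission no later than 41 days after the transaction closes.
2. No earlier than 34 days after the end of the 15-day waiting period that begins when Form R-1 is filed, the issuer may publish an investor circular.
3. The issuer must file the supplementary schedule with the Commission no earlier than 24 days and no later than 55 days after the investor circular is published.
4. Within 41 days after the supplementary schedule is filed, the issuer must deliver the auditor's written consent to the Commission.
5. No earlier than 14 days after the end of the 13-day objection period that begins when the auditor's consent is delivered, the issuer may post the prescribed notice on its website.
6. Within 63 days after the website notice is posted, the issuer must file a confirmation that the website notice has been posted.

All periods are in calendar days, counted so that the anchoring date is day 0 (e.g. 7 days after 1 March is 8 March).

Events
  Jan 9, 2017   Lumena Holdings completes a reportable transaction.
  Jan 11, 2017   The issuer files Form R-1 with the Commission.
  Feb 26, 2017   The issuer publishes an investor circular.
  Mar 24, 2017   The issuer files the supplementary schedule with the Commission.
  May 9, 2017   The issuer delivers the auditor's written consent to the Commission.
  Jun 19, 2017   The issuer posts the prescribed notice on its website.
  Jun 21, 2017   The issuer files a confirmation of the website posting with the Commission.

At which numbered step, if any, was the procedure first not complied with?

(1) due by Jan 9, 2017 + 41 days = Feb 19, 2017; done Jan 11, 2017 — timely.
(2) permitted from Jan 26, 2017 + 34 days = Mar 1, 2017 onward; done Feb 26, 2017 — 3 days too early.
The procedure was therefore not followed at step 2.

Step 2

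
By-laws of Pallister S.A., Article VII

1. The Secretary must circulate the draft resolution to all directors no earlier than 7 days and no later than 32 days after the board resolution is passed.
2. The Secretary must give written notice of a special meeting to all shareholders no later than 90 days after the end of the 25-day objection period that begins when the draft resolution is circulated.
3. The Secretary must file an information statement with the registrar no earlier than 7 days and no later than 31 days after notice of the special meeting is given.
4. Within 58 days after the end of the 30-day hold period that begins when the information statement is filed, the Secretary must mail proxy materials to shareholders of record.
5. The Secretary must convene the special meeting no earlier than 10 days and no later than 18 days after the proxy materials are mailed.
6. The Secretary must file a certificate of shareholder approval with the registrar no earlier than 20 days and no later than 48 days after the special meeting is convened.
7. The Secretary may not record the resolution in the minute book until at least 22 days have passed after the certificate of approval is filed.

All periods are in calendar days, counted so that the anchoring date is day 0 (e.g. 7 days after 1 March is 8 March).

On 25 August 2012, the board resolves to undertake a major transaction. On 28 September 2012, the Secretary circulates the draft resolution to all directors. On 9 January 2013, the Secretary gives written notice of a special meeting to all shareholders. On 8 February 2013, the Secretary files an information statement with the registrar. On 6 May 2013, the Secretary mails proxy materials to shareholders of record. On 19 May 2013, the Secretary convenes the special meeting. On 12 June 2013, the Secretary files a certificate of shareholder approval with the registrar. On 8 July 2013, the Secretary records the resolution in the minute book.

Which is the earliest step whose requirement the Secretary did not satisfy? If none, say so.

Step 1

Step 1 — 7 and 32 days from 25 August 2012 (when the board resolution is passed) are 1 September 2012 and 26 September 2012 respectively; done 28 September 2012 — 2 days after the window closed.
The analysis stops there.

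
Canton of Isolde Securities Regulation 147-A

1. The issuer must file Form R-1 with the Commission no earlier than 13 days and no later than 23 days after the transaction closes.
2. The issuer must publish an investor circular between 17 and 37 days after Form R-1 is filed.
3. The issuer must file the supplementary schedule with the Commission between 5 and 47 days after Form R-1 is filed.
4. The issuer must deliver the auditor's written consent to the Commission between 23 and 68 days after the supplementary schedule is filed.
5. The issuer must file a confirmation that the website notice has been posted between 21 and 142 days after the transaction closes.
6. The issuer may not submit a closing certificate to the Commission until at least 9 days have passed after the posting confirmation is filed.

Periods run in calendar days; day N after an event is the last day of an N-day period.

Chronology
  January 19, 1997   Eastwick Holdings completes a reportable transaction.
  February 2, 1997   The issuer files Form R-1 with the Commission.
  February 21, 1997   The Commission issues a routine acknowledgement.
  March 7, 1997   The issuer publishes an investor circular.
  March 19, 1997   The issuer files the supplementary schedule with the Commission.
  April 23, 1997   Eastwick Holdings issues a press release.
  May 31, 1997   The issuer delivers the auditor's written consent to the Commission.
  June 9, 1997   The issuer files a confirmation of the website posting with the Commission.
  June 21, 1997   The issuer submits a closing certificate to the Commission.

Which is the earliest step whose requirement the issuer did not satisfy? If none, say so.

(1) the permitted window runs from January 19, 1997 + 13 = February 1, 1997 to January 19, 1997 + 23 = February 11, 1997; done February 2, 1997 — within the window.
(2) the permitted window runs from February 2, 1997 + 17 = February 19, 1997 to February 2, 1997 + 37 = March 11, 1997; done March 7, 1997, which is between those dates.
(3) the permitted window runs from February 2, 1997 + 5 = February 7, 1997 to February 2, 1997 + 47 = March 21, 1997; done March 19, 1997 — within the window.
(4) the permitted window runs from March 19, 1997 + 23 = April 11, 1997 to March 19, 1997 + 68 = May 26, 1997; done May 31, 1997 — 5 days after the window closed.
The analysis stops there.

Step 4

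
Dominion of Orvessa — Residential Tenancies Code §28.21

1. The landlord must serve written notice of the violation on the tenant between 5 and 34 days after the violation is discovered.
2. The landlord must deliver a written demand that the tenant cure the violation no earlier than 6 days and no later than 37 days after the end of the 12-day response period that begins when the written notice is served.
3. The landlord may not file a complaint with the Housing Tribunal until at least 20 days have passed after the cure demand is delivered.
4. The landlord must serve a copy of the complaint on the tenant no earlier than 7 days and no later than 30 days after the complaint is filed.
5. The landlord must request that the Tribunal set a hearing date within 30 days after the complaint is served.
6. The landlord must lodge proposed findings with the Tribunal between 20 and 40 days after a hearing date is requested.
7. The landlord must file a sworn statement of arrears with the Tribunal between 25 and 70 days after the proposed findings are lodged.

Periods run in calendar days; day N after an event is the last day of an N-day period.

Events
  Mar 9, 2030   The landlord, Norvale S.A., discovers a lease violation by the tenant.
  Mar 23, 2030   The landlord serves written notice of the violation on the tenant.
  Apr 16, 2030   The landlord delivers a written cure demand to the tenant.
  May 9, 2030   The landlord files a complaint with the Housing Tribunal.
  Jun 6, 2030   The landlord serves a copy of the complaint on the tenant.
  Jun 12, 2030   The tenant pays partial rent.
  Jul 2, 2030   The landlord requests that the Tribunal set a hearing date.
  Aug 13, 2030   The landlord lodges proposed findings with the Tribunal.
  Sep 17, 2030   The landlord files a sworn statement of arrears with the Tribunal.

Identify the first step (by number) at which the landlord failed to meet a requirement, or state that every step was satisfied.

Step 1: the window is 5–34 days after Mar 9, 2030 (when the violation is discovered), so Mar 14, 2030 through Apr 12, 2030; Mar 23, 2030 falls inside that range.
Step 2: the window is 6–37 days after Apr 4, 2030 (end of the 12-day response period, which began when the written notice is served on Mar 23, 2030), so Apr 10, 2030 through May 11, 2030; done Apr 16, 2030 — within the window.
Step 3: the earliest permitted date is 20 days after Apr 16, 2030 (when the cure demand is delivered), i.e. May 6, 2030; May 9, 2030 is on or after that date.
Step 4: the window is 7–30 days after May 9, 2030 (when the complaint is filed), so May 16, 2030 through Jun 8, 2030; Jun 6, 2030 falls inside that range.
Step 5: 30 days after Jun 6, 2030 (when the complaint is served) is Jul 6, 2030; Jul 2, 2030 is within that limit.
Step 6: the window is 20–40 days after Jul 2, 2030 (when a hearing date is requested), so Jul 22, 2030 through Aug 11, 2030; done Aug 13, 2030 — 2 days after the window closed.
The analysis stops there.

Step 6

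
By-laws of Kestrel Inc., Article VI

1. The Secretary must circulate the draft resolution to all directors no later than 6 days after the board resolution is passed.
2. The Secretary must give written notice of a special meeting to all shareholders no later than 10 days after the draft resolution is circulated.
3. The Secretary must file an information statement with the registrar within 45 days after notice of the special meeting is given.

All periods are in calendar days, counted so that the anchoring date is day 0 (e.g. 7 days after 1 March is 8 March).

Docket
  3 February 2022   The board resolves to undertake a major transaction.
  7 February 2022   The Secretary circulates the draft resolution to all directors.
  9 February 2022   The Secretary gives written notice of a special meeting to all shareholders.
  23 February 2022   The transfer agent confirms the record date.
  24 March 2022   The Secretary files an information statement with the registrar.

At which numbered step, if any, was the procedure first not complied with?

None — every step was satisfied

(1) due by 3 February 2022 + 6 days = 9 February 2022; done 7 February 2022 — timely.
(2) due by 7 February 2022 + 10 days = 17 February 2022; completed 9 February 2022, before the deadline.
(3) due by 9 February 2022 + 45 days = 26 March 2022; 24 March 2022 is within that limit.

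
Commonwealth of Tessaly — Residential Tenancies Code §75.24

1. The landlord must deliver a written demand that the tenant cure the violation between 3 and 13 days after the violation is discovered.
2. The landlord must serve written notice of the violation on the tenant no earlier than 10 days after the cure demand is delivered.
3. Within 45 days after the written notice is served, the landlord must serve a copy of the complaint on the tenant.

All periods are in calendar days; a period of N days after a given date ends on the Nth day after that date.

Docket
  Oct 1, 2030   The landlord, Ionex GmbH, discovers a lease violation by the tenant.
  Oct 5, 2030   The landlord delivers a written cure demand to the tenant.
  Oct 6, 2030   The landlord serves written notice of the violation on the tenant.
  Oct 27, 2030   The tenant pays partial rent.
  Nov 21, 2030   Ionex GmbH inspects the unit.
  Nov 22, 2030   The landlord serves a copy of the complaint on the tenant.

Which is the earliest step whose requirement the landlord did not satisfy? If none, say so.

Step 2

(1) the permitted window runs from Oct 1, 2030 + 3 = Oct 4, 2030 to Oct 1, 2030 + 13 = Oct 14, 2030; done Oct 5, 2030, which is between those dates.
(2) permitted from Oct 5, 2030 + 10 days = Oct 15, 2030 onward; Oct 6, 2030 is 9 days before the earliest permitted date.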